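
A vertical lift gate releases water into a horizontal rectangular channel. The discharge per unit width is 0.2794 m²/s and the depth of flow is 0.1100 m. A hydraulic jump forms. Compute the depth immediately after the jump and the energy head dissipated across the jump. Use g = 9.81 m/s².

y₂ = 0.3293 m; ΔE = 0.07281 m

V₁ = q/y₁ = 0.2794/0.1100 = 2.540 m/s. Fr₁ = V₁/√(g·y₁) = 2.540/√(9.81×0.1100) = 2.445.
Bélanger equation: y₂/y₁ = ½[√(1 + 8Fr₁²) − 1] = ½[√48.829 − 1] = 2.994.
y₂ = 2.994 × 0.1100 = 0.3293 m.
Head loss: ΔE = (y₂ − y₁)³/(4y₁y₂) = (0.3293 − 0.1100)³/(4×0.1100×0.3293) = 0.01055/0.1449 = 0.07281 m.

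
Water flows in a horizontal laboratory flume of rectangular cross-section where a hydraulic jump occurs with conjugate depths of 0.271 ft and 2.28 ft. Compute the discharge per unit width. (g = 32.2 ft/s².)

For a rectangular channel the momentum equation gives q² = ½·g·y₁·y₂·(y₁ + y₂) = ½×32.2×0.271×2.28×2.55 = 25.4.
q = √25.4 = 5.04 ft²/s.

q = 5.04 ft²/s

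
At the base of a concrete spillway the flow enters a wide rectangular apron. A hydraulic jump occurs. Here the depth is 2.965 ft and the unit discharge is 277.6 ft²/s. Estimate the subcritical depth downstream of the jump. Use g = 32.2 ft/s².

V₁ = q/y₁ = 277.6/2.965 = 93.63 ft/s. Fr₁ = V₁/√(g·y₁) = 93.63/√(32.2×2.965) = 9.582.
Sequent-depth ratio: y₂/y₁ = ½[√(1 + 8Fr₁²) − 1] = ½[√735.51 − 1] = 13.06.
y₂ = 13.06 × 2.965 = 38.72 ft.

y₂ = 38.72 ft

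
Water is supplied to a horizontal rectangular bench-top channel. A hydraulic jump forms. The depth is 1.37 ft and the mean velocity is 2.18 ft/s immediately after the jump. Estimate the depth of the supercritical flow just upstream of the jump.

y₁ = 0.250 ft

Fr₂ = V₂/√(g·y₂) = 2.18/√(32.2×1.37) = 0.328.
Since the conjugate-depth ratio holds either way, y₁/y₂ = ½[√(1 + 8Fr₂²) − 1] = ½[√1.862 − 1] = 0.182.
y₁ = 0.182 × 1.37 = 0.250 ft.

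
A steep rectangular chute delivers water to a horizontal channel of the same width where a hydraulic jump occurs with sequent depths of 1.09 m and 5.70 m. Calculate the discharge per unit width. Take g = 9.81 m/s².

q = 14.4 m²/s

For a rectangular channel the momentum equation gives q² = ½·g·y₁·y₂·(y₁ + y₂) = ½×9.81×1.09×5.70×6.79 = 207.
q = √207 = 14.4 m²/s.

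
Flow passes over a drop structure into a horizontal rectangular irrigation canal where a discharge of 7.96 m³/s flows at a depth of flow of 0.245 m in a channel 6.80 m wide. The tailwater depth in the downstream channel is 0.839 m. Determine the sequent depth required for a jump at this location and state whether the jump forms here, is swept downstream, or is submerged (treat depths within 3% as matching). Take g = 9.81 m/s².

y₂ = 0.952 m; the jump is swept downstream

q = Q/b = 7.96/6.80 = 1.17 m²/s; V₁ = q/y₁ = 4.78 m/s. Fr₁ = V₁/√(g·y₁) = 3.08.
From the momentum equation for a rectangular channel, y₂/y₁ = ½[√(1 + 8Fr₁²) − 1] = ½[√76.99 − 1] = 3.89.
y₂ = 3.89 × 0.245 = 0.952 m.
Tailwater y_tw = 0.839 m: y_tw < y₂, so the jump is swept downstream.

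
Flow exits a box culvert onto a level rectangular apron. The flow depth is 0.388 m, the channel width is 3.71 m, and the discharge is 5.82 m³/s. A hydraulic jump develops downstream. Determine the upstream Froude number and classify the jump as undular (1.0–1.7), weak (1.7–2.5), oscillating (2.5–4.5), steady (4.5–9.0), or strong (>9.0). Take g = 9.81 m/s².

Fr₁ = 2.07; weak jump

q = Q/b = 5.82/3.71 = 1.57 m²/s; V₁ = q/y₁ = 4.04 m/s. Fr₁ = V₁/√(g·y₁) = 2.07.
Fr₁ = 2.07 lies in the weak range.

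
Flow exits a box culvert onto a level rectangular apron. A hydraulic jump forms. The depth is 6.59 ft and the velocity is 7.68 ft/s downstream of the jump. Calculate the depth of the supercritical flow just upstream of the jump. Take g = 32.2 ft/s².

y₁ = 2.62 ft

Fr₂ = V₂/√(g·y₂) = 7.68/√(32.2×6.59) = 0.527.
From the momentum equation (using Fr₂), y₁/y₂ = ½[√(1 + 8Fr₂²) − 1] = ½[√3.224 − 1] = 0.398.
y₁ = 0.398 × 6.59 = 2.62 ft.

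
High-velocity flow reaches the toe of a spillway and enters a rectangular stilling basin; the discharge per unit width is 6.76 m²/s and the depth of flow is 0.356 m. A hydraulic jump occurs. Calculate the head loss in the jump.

V₁ = q/y₁ = 6.76/0.356 = 19.0 m/s. Fr₁ = V₁/√(g·y₁) = 19.0/√(9.81×0.356) = 10.2.
Sequent-depth ratio: y₂/y₁ = ½[√(1 + 8Fr₁²) − 1] = ½[√827.0 − 1] = 13.9.
y₂ = 13.9 × 0.356 = 4.94 m.
V₂ = q/y₂ = 6.76/4.94 = 1.37 m/s. E₁ = y₁ + V₁²/2g = 18.7 m; E₂ = y₂ + V₂²/2g = 5.04 m. ΔE = E₁ − E₂ = 13.7 m.

ΔE = 13.7 m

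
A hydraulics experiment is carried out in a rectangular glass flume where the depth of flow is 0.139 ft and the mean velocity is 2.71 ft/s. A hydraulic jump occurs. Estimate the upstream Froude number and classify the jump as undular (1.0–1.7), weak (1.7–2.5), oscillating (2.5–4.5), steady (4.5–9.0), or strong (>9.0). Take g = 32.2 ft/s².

Fr₁ = V₁/√(g·y₁) = 2.71/√(32.2×0.139) = 1.28.
Fr₁ = 1.28 lies in the undular range.

Fr₁ = 1.28; undular jump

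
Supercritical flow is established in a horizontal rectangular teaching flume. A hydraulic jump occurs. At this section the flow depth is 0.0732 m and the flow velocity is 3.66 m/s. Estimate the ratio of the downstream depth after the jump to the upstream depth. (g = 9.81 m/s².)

Fr₁ = V₁/√(g·y₁) = 3.66/√(9.81×0.0732) = 4.32.
From the momentum equation for a rectangular channel, y₂/y₁ = ½[√(1 + 8Fr₁²) − 1] = ½[√150.2 − 1] = 5.63.

y₂/y₁ = 5.63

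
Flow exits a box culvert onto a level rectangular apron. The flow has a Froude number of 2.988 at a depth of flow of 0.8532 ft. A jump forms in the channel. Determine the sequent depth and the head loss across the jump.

y₂ = 3.204 ft; ΔE = 1.188 ft

Fr₁ = 2.988 (given).
Conjugate-depth relation: y₂/y₁ = ½[√(1 + 8Fr₁²) − 1] = ½[√72.425 − 1] = 3.755.
y₂ = 3.755 × 0.8532 = 3.204 ft.
Head loss: ΔE = (y₂ − y₁)³/(4y₁y₂) = (3.204 − 0.8532)³/(4×0.8532×3.204) = 12.99/10.93 = 1.188 ft.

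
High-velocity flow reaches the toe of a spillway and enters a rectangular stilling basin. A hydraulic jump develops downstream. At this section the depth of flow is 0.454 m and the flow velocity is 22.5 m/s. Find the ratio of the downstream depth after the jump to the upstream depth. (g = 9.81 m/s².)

y₂/y₁ = 14.6

Fr₁ = V₁/√(g·y₁) = 22.5/√(9.81×0.454) = 10.7.
From the momentum equation for a rectangular channel, y₂/y₁ = ½[√(1 + 8Fr₁²) − 1] = ½[√910.3 − 1] = 14.6.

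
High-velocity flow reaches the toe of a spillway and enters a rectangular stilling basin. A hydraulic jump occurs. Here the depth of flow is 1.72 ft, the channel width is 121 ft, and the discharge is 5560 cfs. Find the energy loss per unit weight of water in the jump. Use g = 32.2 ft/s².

ΔE = 4.36 ft

q = Q/b = 5560/121 = 46.0 ft²/s; V₁ = q/y₁ = 26.7 ft/s. Fr₁ = V₁/√(g·y₁) = 3.59.
Sequent-depth ratio: y₂/y₁ = ½[√(1 + 8Fr₁²) − 1] = ½[√104.1 − 1] = 4.60.
y₂ = 4.60 × 1.72 = 7.91 ft.
Head loss: ΔE = (y₂ − y₁)³/(4y₁y₂) = (7.91 − 1.72)³/(4×1.72×7.91) = 238/54.4 = 4.36 ft.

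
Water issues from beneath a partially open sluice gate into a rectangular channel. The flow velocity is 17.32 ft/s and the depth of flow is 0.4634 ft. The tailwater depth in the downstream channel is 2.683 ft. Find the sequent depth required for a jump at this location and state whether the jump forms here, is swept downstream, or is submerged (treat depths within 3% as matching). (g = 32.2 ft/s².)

Fr₁ = V₁/√(g·y₁) = 17.32/√(32.2×0.4634) = 4.484.
Bélanger equation: y₂/y₁ = ½[√(1 + 8Fr₁²) − 1] = ½[√161.83 − 1] = 5.861.
y₂ = 5.861 × 0.4634 = 2.716 ft.
Tailwater y_tw = 2.683 ft: y_tw ≈ y₂, so the jump forms here.

y₂ = 2.716 ft; the jump forms here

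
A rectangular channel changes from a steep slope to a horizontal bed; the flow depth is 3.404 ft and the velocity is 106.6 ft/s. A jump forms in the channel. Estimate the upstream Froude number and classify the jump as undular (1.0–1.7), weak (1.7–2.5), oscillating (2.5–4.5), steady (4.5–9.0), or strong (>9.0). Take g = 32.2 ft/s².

Fr₁ = 10.18; strong jump

Fr₁ = V₁/√(g·y₁) = 106.6/√(32.2×3.404) = 10.18.
Fr₁ = 10.18 lies in the strong range.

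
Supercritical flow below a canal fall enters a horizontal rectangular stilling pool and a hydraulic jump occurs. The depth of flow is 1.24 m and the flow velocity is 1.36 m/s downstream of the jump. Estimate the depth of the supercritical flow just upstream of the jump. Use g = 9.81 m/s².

y₁ = 0.303 m

Fr₂ = V₂/√(g·y₂) = 1.36/√(9.81×1.24) = 0.390.
Since the conjugate-depth ratio holds either way, y₁/y₂ = ½[√(1 + 8Fr₂²) − 1] = ½[√2.216 − 1] = 0.244.
y₁ = 0.244 × 1.24 = 0.303 m.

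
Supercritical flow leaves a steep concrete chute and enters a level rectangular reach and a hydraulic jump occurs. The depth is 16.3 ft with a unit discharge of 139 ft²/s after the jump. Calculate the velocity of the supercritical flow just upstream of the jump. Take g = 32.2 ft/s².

V₁ = 37.7 ft/s

V₂ = q/y₂ = 139/16.3 = 8.53 ft/s; Fr₂ = V₂/√(g·y₂) = 0.372.
Applying the sequent-depth relation in reverse, y₁/y₂ = ½[√(1 + 8Fr₂²) − 1] = ½[√2.108 − 1] = 0.226.
y₁ = 0.226 × 16.3 = 3.68 ft.
V₁ = q/y₁ = 139/3.68 = 37.7 ft/s.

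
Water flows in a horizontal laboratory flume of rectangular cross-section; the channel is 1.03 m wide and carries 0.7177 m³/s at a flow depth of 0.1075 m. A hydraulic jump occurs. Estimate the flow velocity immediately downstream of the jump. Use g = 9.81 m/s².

q = Q/b = 0.7177/1.03 = 0.6968 m²/s; V₁ = q/y₁ = 6.482 m/s. Fr₁ = V₁/√(g·y₁) = 6.312.
Bélanger equation: y₂/y₁ = ½[√(1 + 8Fr₁²) − 1] = ½[√319.72 − 1] = 8.440.
y₂ = 8.440 × 0.1075 = 0.9073 m.
V₂ = q/y₂ = 0.6968/0.9073 = 0.7680 m/s.

V₂ = 0.7680 m/s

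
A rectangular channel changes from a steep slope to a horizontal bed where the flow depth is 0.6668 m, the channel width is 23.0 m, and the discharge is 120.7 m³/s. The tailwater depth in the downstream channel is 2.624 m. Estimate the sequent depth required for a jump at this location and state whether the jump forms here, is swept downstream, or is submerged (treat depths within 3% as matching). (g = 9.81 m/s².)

q = Q/b = 120.7/23.0 = 5.248 m²/s; V₁ = q/y₁ = 7.870 m/s. Fr₁ = V₁/√(g·y₁) = 3.077.
Sequent-depth ratio: y₂/y₁ = ½[√(1 + 8Fr₁²) − 1] = ½[√76.752 − 1] = 3.880.
y₂ = 3.880 × 0.6668 = 2.587 m.
Tailwater y_tw = 2.624 m: y_tw ≈ y₂, so the jump forms here.

y₂ = 2.587 m; the jump forms here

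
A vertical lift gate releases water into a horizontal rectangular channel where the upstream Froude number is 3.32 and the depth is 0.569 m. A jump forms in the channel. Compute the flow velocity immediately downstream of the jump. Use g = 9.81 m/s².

Fr₁ = 3.32 (given).
From the momentum equation for a rectangular channel, y₂/y₁ = ½[√(1 + 8Fr₁²) − 1] = ½[√89.18 − 1] = 4.22.
y₂ = 4.22 × 0.569 = 2.40 m.
V₁ = Fr₁·√(g·y₁) = 3.32×√(9.81×0.569) = 7.84 m/s; q = V₁·y₁ = 4.46 m²/s.
V₂ = q/y₂ = 4.46/2.40 = 1.86 m/s.

V₂ = 1.86 m/s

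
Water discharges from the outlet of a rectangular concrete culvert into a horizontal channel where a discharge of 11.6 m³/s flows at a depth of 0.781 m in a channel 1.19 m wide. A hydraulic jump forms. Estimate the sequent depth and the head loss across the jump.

q = Q/b = 11.6/1.19 = 9.75 m²/s; V₁ = q/y₁ = 12.5 m/s. Fr₁ = V₁/√(g·y₁) = 4.51.
Conjugate-depth relation: y₂/y₁ = ½[√(1 + 8Fr₁²) − 1] = ½[√163.7 − 1] = 5.90.
y₂ = 5.90 × 0.781 = 4.61 m.
V₂ = q/y₂ = 9.75/4.61 = 2.12 m/s. E₁ = y₁ + V₁²/2g = 8.72 m; E₂ = y₂ + V₂²/2g = 4.83 m. ΔE = E₁ − E₂ = 3.89 m.

y₂ = 4.61 m; ΔE = 3.89 m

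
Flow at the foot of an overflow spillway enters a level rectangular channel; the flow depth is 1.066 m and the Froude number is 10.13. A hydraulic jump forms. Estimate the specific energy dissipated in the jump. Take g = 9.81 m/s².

Fr₁ = 10.13 (given).
Sequent-depth ratio: y₂/y₁ = ½[√(1 + 8Fr₁²) − 1] = ½[√821.94 − 1] = 13.83.
y₂ = 13.83 × 1.066 = 14.75 m.
Head loss: ΔE = (y₂ − y₁)³/(4y₁y₂) = (14.75 − 1.066)³/(4×1.066×14.75) = 2561/62.88 = 40.73 m.

ΔE = 40.73 m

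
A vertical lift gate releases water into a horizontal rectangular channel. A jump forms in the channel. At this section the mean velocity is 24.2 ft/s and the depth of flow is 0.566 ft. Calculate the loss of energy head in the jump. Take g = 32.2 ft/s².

Fr₁ = V₁/√(g·y₁) = 24.2/√(32.2×0.566) = 5.67.
From the momentum equation for a rectangular channel, y₂/y₁ = ½[√(1 + 8Fr₁²) − 1] = ½[√258.1 − 1] = 7.53.
y₂ = 7.53 × 0.566 = 4.26 ft.
q = V₁·y₁ = 24.2 × 0.566 = 13.7 ft²/s. V₂ = q/y₂ = 13.7/4.26 = 3.21 ft/s. E₁ = y₁ + V₁²/2g = 9.66 ft; E₂ = y₂ + V₂²/2g = 4.42 ft. ΔE = E₁ − E₂ = 5.24 ft.

ΔE = 5.24 ft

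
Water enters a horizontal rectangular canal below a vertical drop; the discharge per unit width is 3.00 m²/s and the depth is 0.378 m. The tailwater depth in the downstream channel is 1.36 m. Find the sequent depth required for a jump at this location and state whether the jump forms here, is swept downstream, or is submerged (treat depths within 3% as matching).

y₂ = 2.02 m; the jump is swept downstream

V₁ = q/y₁ = 3.00/0.378 = 7.94 m/s. Fr₁ = V₁/√(g·y₁) = 7.94/√(9.81×0.378) = 4.12.
By Bélanger, y₂/y₁ = ½[√(1 + 8Fr₁²) − 1] = ½[√136.9 − 1] = 5.35.
y₂ = 5.35 × 0.378 = 2.02 m.
Tailwater y_tw = 1.36 m: y_tw < y₂, so the jump is swept downstream.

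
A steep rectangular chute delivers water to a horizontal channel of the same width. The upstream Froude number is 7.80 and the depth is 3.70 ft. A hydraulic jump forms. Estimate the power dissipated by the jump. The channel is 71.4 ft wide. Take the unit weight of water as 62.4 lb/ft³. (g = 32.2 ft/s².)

P = 194536 hp

Fr₁ = 7.80 (given).
Bélanger equation: y₂/y₁ = ½[√(1 + 8Fr₁²) − 1] = ½[√487.7 − 1] = 10.5.
y₂ = 10.5 × 3.70 = 39.0 ft.
V₁ = Fr₁·√(g·y₁) = 7.80×√(32.2×3.70) = 85.1 ft/s; q = V₁·y₁ = 315 ft²/s. V₂ = q/y₂ = 315/39.0 = 8.08 ft/s. E₁ = y₁ + V₁²/2g = 116 ft; E₂ = y₂ + V₂²/2g = 40.0 ft. ΔE = E₁ − E₂ = 76.2 ft.
Q = q·b = 315 × 71.4 = 22492 cfs. P = γ·Q·ΔE/550 = 62.4 × 22492 × 76.2 / 550 = 194536 hp.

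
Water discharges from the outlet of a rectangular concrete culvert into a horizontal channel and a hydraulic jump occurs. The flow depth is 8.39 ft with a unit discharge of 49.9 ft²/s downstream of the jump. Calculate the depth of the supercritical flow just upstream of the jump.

V₂ = q/y₂ = 49.9/8.39 = 5.95 ft/s; Fr₂ = V₂/√(g·y₂) = 0.362.
The Bélanger relation is symmetric: y₁/y₂ = ½[√(1 + 8Fr₂²) − 1] = ½[√2.047 − 1] = 0.215.
y₁ = 0.215 × 8.39 = 1.81 ft.

y₁ = 1.81 ft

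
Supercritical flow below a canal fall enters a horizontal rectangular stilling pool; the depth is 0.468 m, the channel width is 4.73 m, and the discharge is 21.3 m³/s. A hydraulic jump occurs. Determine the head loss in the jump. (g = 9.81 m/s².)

q = Q/b = 21.3/4.73 = 4.50 m²/s; V₁ = q/y₁ = 9.62 m/s. Fr₁ = V₁/√(g·y₁) = 4.49.
Conjugate-depth relation: y₂/y₁ = ½[√(1 + 8Fr₁²) − 1] = ½[√162.3 − 1] = 5.87.
y₂ = 5.87 × 0.468 = 2.75 m.
V₂ = q/y₂ = 4.50/2.75 = 1.64 m/s. E₁ = y₁ + V₁²/2g = 5.19 m; E₂ = y₂ + V₂²/2g = 2.88 m. ΔE = E₁ − E₂ = 2.30 m.

ΔE = 2.30 m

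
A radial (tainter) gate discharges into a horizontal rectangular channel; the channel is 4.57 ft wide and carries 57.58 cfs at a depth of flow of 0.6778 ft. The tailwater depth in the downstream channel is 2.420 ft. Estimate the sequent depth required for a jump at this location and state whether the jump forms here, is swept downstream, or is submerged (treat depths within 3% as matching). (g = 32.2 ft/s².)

q = Q/b = 57.58/4.57 = 12.60 ft²/s; V₁ = q/y₁ = 18.59 ft/s. Fr₁ = V₁/√(g·y₁) = 3.979.
From the momentum equation for a rectangular channel, y₂/y₁ = ½[√(1 + 8Fr₁²) − 1] = ½[√127.66 − 1] = 5.149.
y₂ = 5.149 × 0.6778 = 3.490 ft.
Tailwater y_tw = 2.420 ft: y_tw < y₂, so the jump is swept downstream.

y₂ = 3.490 ft; the jump is swept downstream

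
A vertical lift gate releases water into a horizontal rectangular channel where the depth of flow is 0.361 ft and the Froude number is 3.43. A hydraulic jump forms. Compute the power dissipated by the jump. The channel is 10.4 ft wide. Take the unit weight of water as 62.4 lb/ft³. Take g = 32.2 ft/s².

Fr₁ = 3.43 (given).
By Bélanger, y₂/y₁ = ½[√(1 + 8Fr₁²) − 1] = ½[√95.12 − 1] = 4.38.
y₂ = 4.38 × 0.361 = 1.58 ft.
Head loss: ΔE = (y₂ − y₁)³/(4y₁y₂) = (1.58 − 0.361)³/(4×0.361×1.58) = 1.81/2.28 = 0.794 ft.
V₁ = Fr₁·√(g·y₁) = 3.43×√(32.2×0.361) = 11.7 ft/s; q = V₁·y₁ = 4.22 ft²/s. Q = q·b = 4.22 × 10.4 = 43.9 cfs. P = γ·Q·ΔE/550 = 62.4 × 43.9 × 0.794 / 550 = 3.95 hp.

P = 3.95 hp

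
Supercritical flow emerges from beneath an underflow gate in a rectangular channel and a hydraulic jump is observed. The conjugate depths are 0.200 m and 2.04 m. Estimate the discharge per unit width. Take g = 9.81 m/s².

For a rectangular channel the momentum equation gives q² = ½·g·y₁·y₂·(y₁ + y₂) = ½×9.81×0.200×2.04×2.24 = 4.48.
q = √4.48 = 2.12 m²/s.

q = 2.12 m²/s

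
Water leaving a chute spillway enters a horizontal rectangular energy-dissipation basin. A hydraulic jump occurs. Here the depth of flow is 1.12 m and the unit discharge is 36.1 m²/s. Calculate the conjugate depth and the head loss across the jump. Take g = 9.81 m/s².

y₂ = 14.9 m; ΔE = 38.9 m

V₁ = q/y₁ = 36.1/1.12 = 32.2 m/s. Fr₁ = V₁/√(g·y₁) = 32.2/√(9.81×1.12) = 9.72.
Conjugate-depth relation: y₂/y₁ = ½[√(1 + 8Fr₁²) − 1] = ½[√757.5 − 1] = 13.3.
y₂ = 13.3 × 1.12 = 14.9 m.
V₂ = q/y₂ = 36.1/14.9 = 2.43 m/s. E₁ = y₁ + V₁²/2g = 54.1 m; E₂ = y₂ + V₂²/2g = 15.2 m. ΔE = E₁ − E₂ = 38.9 m.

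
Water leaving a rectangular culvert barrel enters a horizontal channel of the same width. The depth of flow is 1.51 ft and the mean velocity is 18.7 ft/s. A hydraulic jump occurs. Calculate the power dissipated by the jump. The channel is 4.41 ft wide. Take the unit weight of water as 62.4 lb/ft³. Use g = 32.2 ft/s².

Fr₁ = V₁/√(g·y₁) = 18.7/√(32.2×1.51) = 2.68.
By Bélanger, y₂/y₁ = ½[√(1 + 8Fr₁²) − 1] = ½[√58.54 − 1] = 3.33.
y₂ = 3.33 × 1.51 = 5.02 ft.
Head loss: ΔE = (y₂ − y₁)³/(4y₁y₂) = (5.02 − 1.51)³/(4×1.51×5.02) = 43.3/30.3 = 1.43 ft.
q = V₁·y₁ = 18.7 × 1.51 = 28.2 ft²/s. Q = q·b = 28.2 × 4.41 = 125 cfs. P = γ·Q·ΔE/550 = 62.4 × 125 × 1.43 / 550 = 20.2 hp.

P = 20.2 hp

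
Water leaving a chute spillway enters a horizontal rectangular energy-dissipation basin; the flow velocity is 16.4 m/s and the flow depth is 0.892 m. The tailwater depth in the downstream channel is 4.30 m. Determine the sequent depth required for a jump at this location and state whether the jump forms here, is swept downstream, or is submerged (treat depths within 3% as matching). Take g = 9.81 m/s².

y₂ = 6.56 m; the jump is swept downstream

Fr₁ = V₁/√(g·y₁) = 16.4/√(9.81×0.892) = 5.54.
Bélanger equation: y₂/y₁ = ½[√(1 + 8Fr₁²) − 1] = ½[√246.9 − 1] = 7.36.
y₂ = 7.36 × 0.892 = 6.56 m.
Tailwater y_tw = 4.30 m: y_tw < y₂, so the jump is swept downstream.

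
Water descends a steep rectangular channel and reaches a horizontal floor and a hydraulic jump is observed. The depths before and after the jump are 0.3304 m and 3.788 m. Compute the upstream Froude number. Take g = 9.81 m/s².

For a rectangular channel the momentum equation gives q² = ½·g·y₁·y₂·(y₁ + y₂) = ½×9.81×0.3304×3.788×4.118 = 25.28.
q = √25.28 = 5.028 m²/s.
V₁ = q/y₁ = 15.22 m/s; Fr₁ = V₁/√(g·y₁) = 8.453.

Fr₁ = 8.453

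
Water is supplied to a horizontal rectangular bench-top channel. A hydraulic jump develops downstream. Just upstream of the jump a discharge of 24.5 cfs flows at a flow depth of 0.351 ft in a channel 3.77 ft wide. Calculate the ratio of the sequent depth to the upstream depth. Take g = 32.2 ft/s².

y₂/y₁ = 7.30

q = Q/b = 24.5/3.77 = 6.50 ft²/s; V₁ = q/y₁ = 18.5 ft/s. Fr₁ = V₁/√(g·y₁) = 5.51.
Bélanger equation: y₂/y₁ = ½[√(1 + 8Fr₁²) − 1] = ½[√243.6 − 1] = 7.30.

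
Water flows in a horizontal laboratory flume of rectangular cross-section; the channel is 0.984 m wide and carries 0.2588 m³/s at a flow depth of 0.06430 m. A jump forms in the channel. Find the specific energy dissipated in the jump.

ΔE = 0.4613 m

q = Q/b = 0.2588/0.984 = 0.2630 m²/s; V₁ = q/y₁ = 4.090 m/s. Fr₁ = V₁/√(g·y₁) = 5.150.
Conjugate-depth relation: y₂/y₁ = ½[√(1 + 8Fr₁²) − 1] = ½[√213.19 − 1] = 6.801.
y₂ = 6.801 × 0.06430 = 0.4373 m.
Head loss: ΔE = (y₂ − y₁)³/(4y₁y₂) = (0.4373 − 0.06430)³/(4×0.06430×0.4373) = 0.05188/0.1125 = 0.4613 m.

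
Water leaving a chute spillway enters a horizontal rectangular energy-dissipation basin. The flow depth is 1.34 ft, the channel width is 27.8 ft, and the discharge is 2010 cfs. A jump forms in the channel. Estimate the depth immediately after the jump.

q = Q/b = 2010/27.8 = 72.3 ft²/s; V₁ = q/y₁ = 54.0 ft/s. Fr₁ = V₁/√(g·y₁) = 8.21.
Bélanger equation: y₂/y₁ = ½[√(1 + 8Fr₁²) − 1] = ½[√540.8 − 1] = 11.1.
y₂ = 11.1 × 1.34 = 14.9 ft.

y₂ = 14.9 ft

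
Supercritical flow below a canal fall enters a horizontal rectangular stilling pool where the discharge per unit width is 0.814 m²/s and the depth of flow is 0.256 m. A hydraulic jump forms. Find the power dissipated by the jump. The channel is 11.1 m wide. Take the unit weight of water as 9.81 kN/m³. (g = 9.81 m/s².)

V₁ = q/y₁ = 0.814/0.256 = 3.18 m/s. Fr₁ = V₁/√(g·y₁) = 3.18/√(9.81×0.256) = 2.01.
Bélanger equation: y₂/y₁ = ½[√(1 + 8Fr₁²) − 1] = ½[√33.21 − 1] = 2.38.
y₂ = 2.38 × 0.256 = 0.610 m.
V₂ = q/y₂ = 0.814/0.610 = 1.34 m/s. E₁ = y₁ + V₁²/2g = 0.771 m; E₂ = y₂ + V₂²/2g = 0.700 m. ΔE = E₁ − E₂ = 0.0708 m.
Q = q·b = 0.814 × 11.1 = 9.04 m³/s. P = γ·Q·ΔE = 9.81 × 9.04 × 0.0708 = 6.28 kW.

P = 6.28 kW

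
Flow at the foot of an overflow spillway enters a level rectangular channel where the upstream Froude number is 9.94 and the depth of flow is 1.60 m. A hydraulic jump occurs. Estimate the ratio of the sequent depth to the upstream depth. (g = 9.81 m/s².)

y₂/y₁ = 13.6

Fr₁ = 9.94 (given).
By Bélanger, y₂/y₁ = ½[√(1 + 8Fr₁²) − 1] = ½[√791.4 − 1] = 13.6.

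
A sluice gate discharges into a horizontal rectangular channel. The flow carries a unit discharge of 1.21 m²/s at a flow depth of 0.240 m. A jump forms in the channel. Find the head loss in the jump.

V₁ = q/y₁ = 1.21/0.240 = 5.04 m/s. Fr₁ = V₁/√(g·y₁) = 5.04/√(9.81×0.240) = 3.29.
Sequent-depth ratio: y₂/y₁ = ½[√(1 + 8Fr₁²) − 1] = ½[√87.37 − 1] = 4.17.
y₂ = 4.17 × 0.240 = 1.00 m.
V₂ = q/y₂ = 1.21/1.00 = 1.21 m/s. E₁ = y₁ + V₁²/2g = 1.54 m; E₂ = y₂ + V₂²/2g = 1.08 m. ΔE = E₁ − E₂ = 0.460 m.

ΔE = 0.460 m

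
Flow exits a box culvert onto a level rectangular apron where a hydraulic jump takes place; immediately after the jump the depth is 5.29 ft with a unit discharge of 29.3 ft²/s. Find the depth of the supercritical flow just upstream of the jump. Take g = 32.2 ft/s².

y₁ = 1.49 ft

V₂ = q/y₂ = 29.3/5.29 = 5.54 ft/s; Fr₂ = V₂/√(g·y₂) = 0.424.
Applying the sequent-depth relation in reverse, y₁/y₂ = ½[√(1 + 8Fr₂²) − 1] = ½[√2.441 − 1] = 0.281.
y₁ = 0.281 × 5.29 = 1.49 ft.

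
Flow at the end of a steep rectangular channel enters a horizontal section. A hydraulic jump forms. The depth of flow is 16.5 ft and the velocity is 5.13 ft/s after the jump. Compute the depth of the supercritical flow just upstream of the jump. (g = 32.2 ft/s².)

Fr₂ = V₂/√(g·y₂) = 5.13/√(32.2×16.5) = 0.223.
From the momentum equation (using Fr₂), y₁/y₂ = ½[√(1 + 8Fr₂²) − 1] = ½[√1.396 − 1] = 0.0908.
y₁ = 0.0908 × 16.5 = 1.50 ft.

y₁ = 1.50 ft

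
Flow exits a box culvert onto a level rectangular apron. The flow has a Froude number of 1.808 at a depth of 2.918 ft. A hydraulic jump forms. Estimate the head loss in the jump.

ΔE = 0.4679 ft

Fr₁ = 1.808 (given).
Bélanger equation: y₂/y₁ = ½[√(1 + 8Fr₁²) − 1] = ½[√27.151 − 1] = 2.105.
y₂ = 2.105 × 2.918 = 6.143 ft.
V₁ = Fr₁·√(g·y₁) = 1.808×√(32.2×2.918) = 17.53 ft/s; q = V₁·y₁ = 51.14 ft²/s. V₂ = q/y₂ = 51.14/6.143 = 8.324 ft/s. E₁ = y₁ + V₁²/2g = 7.687 ft; E₂ = y₂ + V₂²/2g = 7.219 ft. ΔE = E₁ − E₂ = 0.4679 ft.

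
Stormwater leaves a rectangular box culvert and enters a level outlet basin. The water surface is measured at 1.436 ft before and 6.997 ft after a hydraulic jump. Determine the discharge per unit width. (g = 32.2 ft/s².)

For a rectangular channel the momentum equation gives q² = ½·g·y₁·y₂·(y₁ + y₂) = ½×32.2×1.436×6.997×8.433 = 1364.
q = √1364 = 36.93 ft²/s.

q = 36.93 ft²/s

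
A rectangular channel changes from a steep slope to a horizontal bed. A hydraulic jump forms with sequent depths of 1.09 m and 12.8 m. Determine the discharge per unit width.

For a rectangular channel the momentum equation gives q² = ½·g·y₁·y₂·(y₁ + y₂) = ½×9.81×1.09×12.8×13.9 = 951.
q = √951 = 30.8 m²/s.

q = 30.8 m²/s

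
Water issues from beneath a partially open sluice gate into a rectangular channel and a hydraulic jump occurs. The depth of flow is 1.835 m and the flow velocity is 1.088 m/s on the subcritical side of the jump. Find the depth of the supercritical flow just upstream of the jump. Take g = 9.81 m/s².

Fr₂ = V₂/√(g·y₂) = 1.088/√(9.81×1.835) = 0.2564.
Applying the sequent-depth relation in reverse, y₁/y₂ = ½[√(1 + 8Fr₂²) − 1] = ½[√1.5261 − 1] = 0.1177.
y₁ = 0.1177 × 1.835 = 0.2159 m.

y₁ = 0.2159 m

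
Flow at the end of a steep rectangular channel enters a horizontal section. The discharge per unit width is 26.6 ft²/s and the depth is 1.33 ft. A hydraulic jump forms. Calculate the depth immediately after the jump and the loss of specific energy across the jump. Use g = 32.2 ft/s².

V₁ = q/y₁ = 26.6/1.33 = 20.0 ft/s. Fr₁ = V₁/√(g·y₁) = 20.0/√(32.2×1.33) = 3.06.
Sequent-depth ratio: y₂/y₁ = ½[√(1 + 8Fr₁²) − 1] = ½[√75.72 − 1] = 3.85.
y₂ = 3.85 × 1.33 = 5.12 ft.
V₂ = q/y₂ = 26.6/5.12 = 5.19 ft/s. E₁ = y₁ + V₁²/2g = 7.54 ft; E₂ = y₂ + V₂²/2g = 5.54 ft. ΔE = E₁ − E₂ = 2.00 ft.

y₂ = 5.12 ft; ΔE = 2.00 ft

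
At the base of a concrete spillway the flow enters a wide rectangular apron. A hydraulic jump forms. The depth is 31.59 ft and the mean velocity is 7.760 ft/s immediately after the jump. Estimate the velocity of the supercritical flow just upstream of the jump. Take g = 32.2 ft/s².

V₁ = 72.55 ft/s

Fr₂ = V₂/√(g·y₂) = 7.760/√(32.2×31.59) = 0.2433.
From the momentum equation (using Fr₂), y₁/y₂ = ½[√(1 + 8Fr₂²) − 1] = ½[√1.4736 − 1] = 0.1070.
y₁ = 0.1070 × 31.59 = 3.379 ft.
V₁ = q/y₁ = 245.1/3.379 = 72.55 ft/s.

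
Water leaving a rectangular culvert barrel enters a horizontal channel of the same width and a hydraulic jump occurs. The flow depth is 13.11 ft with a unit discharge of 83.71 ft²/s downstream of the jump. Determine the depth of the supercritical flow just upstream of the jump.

y₁ = 2.172 ft

V₂ = q/y₂ = 83.71/13.11 = 6.385 ft/s; Fr₂ = V₂/√(g·y₂) = 0.3108.
The Bélanger relation is symmetric: y₁/y₂ = ½[√(1 + 8Fr₂²) − 1] = ½[√1.7726 − 1] = 0.1657.
y₁ = 0.1657 × 13.11 = 2.172 ft.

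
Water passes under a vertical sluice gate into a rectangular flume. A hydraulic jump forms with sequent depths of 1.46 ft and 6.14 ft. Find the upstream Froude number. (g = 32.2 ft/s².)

For a rectangular channel the momentum equation gives q² = ½·g·y₁·y₂·(y₁ + y₂) = ½×32.2×1.46×6.14×7.60 = 1097.
q = √1097 = 33.1 ft²/s.
V₁ = q/y₁ = 22.7 ft/s; Fr₁ = V₁/√(g·y₁) = 3.31.

Fr₁ = 3.31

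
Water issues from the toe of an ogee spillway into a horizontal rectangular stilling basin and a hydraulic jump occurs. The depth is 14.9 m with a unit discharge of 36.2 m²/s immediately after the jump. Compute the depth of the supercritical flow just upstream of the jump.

V₂ = q/y₂ = 36.2/14.9 = 2.43 m/s; Fr₂ = V₂/√(g·y₂) = 0.201.
Applying the sequent-depth relation in reverse, y₁/y₂ = ½[√(1 + 8Fr₂²) − 1] = ½[√1.323 − 1] = 0.0751.
y₁ = 0.0751 × 14.9 = 1.12 m.

y₁ = 1.12 m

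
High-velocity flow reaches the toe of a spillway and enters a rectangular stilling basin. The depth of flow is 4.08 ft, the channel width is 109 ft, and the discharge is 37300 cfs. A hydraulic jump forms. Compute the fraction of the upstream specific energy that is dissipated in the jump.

ΔE/E₁ = 0.635 (63.5%)

q = Q/b = 37300/109 = 342 ft²/s; V₁ = q/y₁ = 83.9 ft/s. Fr₁ = V₁/√(g·y₁) = 7.32.
Conjugate-depth relation: y₂/y₁ = ½[√(1 + 8Fr₁²) − 1] = ½[√429.4 − 1] = 9.86.
y₂ = 9.86 × 4.08 = 40.2 ft.
E₁ = y₁ + V₁²/2g = 113 ft. ΔE = (y₂ − y₁)³/(4y₁y₂) = 72.0 ft. ΔE/E₁ = 72.0/113 = 0.635.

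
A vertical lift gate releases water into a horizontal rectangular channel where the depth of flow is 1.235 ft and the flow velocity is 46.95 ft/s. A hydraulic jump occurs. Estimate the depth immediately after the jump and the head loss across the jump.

y₂ = 12.40 ft; ΔE = 22.72 ft

Fr₁ = V₁/√(g·y₁) = 46.95/√(32.2×1.235) = 7.445.
From the momentum equation for a rectangular channel, y₂/y₁ = ½[√(1 + 8Fr₁²) − 1] = ½[√444.44 − 1] = 10.04.
y₂ = 10.04 × 1.235 = 12.40 ft.
Head loss: ΔE = (y₂ − y₁)³/(4y₁y₂) = (12.40 − 1.235)³/(4×1.235×12.40) = 1392/61.26 = 22.72 ft.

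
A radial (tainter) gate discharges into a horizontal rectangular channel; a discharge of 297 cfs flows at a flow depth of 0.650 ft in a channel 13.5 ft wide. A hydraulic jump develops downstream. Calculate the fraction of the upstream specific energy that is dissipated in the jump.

q = Q/b = 297/13.5 = 22.0 ft²/s; V₁ = q/y₁ = 33.8 ft/s. Fr₁ = V₁/√(g·y₁) = 7.40.
Conjugate-depth relation: y₂/y₁ = ½[√(1 + 8Fr₁²) − 1] = ½[√438.9 − 1] = 9.97.
y₂ = 9.97 × 0.650 = 6.48 ft.
E₁ = y₁ + V₁²/2g = 18.4 ft. ΔE = (y₂ − y₁)³/(4y₁y₂) = 11.8 ft. ΔE/E₁ = 11.8/18.4 = 0.639.

ΔE/E₁ = 0.639 (63.9%)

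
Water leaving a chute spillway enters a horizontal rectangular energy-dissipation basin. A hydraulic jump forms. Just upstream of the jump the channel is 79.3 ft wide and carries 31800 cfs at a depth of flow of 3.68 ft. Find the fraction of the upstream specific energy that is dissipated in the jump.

q = Q/b = 31800/79.3 = 401 ft²/s; V₁ = q/y₁ = 109 ft/s. Fr₁ = V₁/√(g·y₁) = 10.0.
From the momentum equation for a rectangular channel, y₂/y₁ = ½[√(1 + 8Fr₁²) − 1] = ½[√802.7 − 1] = 13.7.
y₂ = 13.7 × 3.68 = 50.3 ft.
E₁ = y₁ + V₁²/2g = 188 ft. ΔE = (y₂ − y₁)³/(4y₁y₂) = 137 ft. ΔE/E₁ = 137/188 = 0.727.

ΔE/E₁ = 0.727 (72.7%)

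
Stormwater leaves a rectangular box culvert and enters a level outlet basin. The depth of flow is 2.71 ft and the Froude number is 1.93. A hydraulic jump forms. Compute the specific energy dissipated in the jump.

Fr₁ = 1.93 (given).
By Bélanger, y₂/y₁ = ½[√(1 + 8Fr₁²) − 1] = ½[√30.80 − 1] = 2.27.
y₂ = 2.27 × 2.71 = 6.16 ft.
Head loss: ΔE = (y₂ − y₁)³/(4y₁y₂) = (6.16 − 2.71)³/(4×2.71×6.16) = 41.2/66.8 = 0.617 ft.

ΔE = 0.617 ft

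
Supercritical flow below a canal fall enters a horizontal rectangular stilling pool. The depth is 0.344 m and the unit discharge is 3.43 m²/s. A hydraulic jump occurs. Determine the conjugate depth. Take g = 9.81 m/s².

V₁ = q/y₁ = 3.43/0.344 = 9.97 m/s. Fr₁ = V₁/√(g·y₁) = 9.97/√(9.81×0.344) = 5.43.
By Bélanger, y₂/y₁ = ½[√(1 + 8Fr₁²) − 1] = ½[√236.7 − 1] = 7.19.
y₂ = 7.19 × 0.344 = 2.47 m.

y₂ = 2.47 m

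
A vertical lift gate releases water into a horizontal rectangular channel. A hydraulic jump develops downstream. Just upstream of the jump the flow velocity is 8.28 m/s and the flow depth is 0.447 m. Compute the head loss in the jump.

Fr₁ = V₁/√(g·y₁) = 8.28/√(9.81×0.447) = 3.95.
Bélanger equation: y₂/y₁ = ½[√(1 + 8Fr₁²) − 1] = ½[√126.1 − 1] = 5.11.
y₂ = 5.11 × 0.447 = 2.29 m.
Head loss: ΔE = (y₂ − y₁)³/(4y₁y₂) = (2.29 − 0.447)³/(4×0.447×2.29) = 6.22/4.09 = 1.52 m.

ΔE = 1.52 m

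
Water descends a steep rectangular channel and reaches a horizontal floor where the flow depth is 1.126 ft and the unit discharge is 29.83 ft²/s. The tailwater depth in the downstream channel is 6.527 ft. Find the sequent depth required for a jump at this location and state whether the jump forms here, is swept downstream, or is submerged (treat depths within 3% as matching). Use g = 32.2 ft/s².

V₁ = q/y₁ = 29.83/1.126 = 26.49 ft/s. Fr₁ = V₁/√(g·y₁) = 26.49/√(32.2×1.126) = 4.400.
By Bélanger, y₂/y₁ = ½[√(1 + 8Fr₁²) − 1] = ½[√155.86 − 1] = 5.742.
y₂ = 5.742 × 1.126 = 6.466 ft.
Tailwater y_tw = 6.527 ft: y_tw ≈ y₂, so the jump forms here.

y₂ = 6.466 ft; the jump forms here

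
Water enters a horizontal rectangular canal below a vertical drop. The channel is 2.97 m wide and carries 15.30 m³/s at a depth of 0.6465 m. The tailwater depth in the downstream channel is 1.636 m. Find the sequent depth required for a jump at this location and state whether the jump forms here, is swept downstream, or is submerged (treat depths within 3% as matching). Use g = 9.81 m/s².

q = Q/b = 15.30/2.97 = 5.152 m²/s; V₁ = q/y₁ = 7.968 m/s. Fr₁ = V₁/√(g·y₁) = 3.164.
From the momentum equation for a rectangular channel, y₂/y₁ = ½[√(1 + 8Fr₁²) − 1] = ½[√81.091 − 1] = 4.003.
y₂ = 4.003 × 0.6465 = 2.588 m.
Tailwater y_tw = 1.636 m: y_tw < y₂, so the jump is swept downstream.

y₂ = 2.588 m; the jump is swept downstream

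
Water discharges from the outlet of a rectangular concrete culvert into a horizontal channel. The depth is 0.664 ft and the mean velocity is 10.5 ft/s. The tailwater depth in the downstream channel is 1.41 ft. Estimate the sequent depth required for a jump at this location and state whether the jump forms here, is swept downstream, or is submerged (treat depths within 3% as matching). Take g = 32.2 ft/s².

y₂ = 1.83 ft; the jump is swept downstream

Fr₁ = V₁/√(g·y₁) = 10.5/√(32.2×0.664) = 2.27.
Conjugate-depth relation: y₂/y₁ = ½[√(1 + 8Fr₁²) − 1] = ½[√42.25 − 1] = 2.75.
y₂ = 2.75 × 0.664 = 1.83 ft.
Tailwater y_tw = 1.41 ft: y_tw < y₂, so the jump is swept downstream.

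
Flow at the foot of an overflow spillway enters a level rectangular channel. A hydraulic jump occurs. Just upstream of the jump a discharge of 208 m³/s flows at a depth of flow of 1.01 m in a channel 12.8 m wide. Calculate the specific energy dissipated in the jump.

ΔE = 7.10 m

q = Q/b = 208/12.8 = 16.2 m²/s; V₁ = q/y₁ = 16.1 m/s. Fr₁ = V₁/√(g·y₁) = 5.11.
Conjugate-depth relation: y₂/y₁ = ½[√(1 + 8Fr₁²) − 1] = ½[√210.0 − 1] = 6.75.
y₂ = 6.75 × 1.01 = 6.81 m.
Head loss: ΔE = (y₂ − y₁)³/(4y₁y₂) = (6.81 − 1.01)³/(4×1.01×6.81) = 195/27.5 = 7.10 m.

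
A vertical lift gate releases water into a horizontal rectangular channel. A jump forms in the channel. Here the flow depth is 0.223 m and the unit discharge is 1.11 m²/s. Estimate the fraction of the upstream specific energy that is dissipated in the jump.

V₁ = q/y₁ = 1.11/0.223 = 4.98 m/s. Fr₁ = V₁/√(g·y₁) = 4.98/√(9.81×0.223) = 3.37.
Conjugate-depth relation: y₂/y₁ = ½[√(1 + 8Fr₁²) − 1] = ½[√91.61 − 1] = 4.29.
y₂ = 4.29 × 0.223 = 0.956 m.
E₁ = y₁ + V₁²/2g = 1.49 m. ΔE = (y₂ − y₁)³/(4y₁y₂) = 0.461 m. ΔE/E₁ = 0.461/1.49 = 0.311.

ΔE/E₁ = 0.311 (31.1%)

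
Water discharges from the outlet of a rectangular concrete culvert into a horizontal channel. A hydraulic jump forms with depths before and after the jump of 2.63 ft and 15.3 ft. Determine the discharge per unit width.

For a rectangular channel the momentum equation gives q² = ½·g·y₁·y₂·(y₁ + y₂) = ½×32.2×2.63×15.3×17.9 = 11616.
q = √11616 = 108 ft²/s.

q = 108 ft²/s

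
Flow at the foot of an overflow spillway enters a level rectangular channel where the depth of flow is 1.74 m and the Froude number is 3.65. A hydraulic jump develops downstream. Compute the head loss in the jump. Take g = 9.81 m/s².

ΔE = 4.65 m

Fr₁ = 3.65 (given).
By Bélanger, y₂/y₁ = ½[√(1 + 8Fr₁²) − 1] = ½[√107.6 − 1] = 4.69.
y₂ = 4.69 × 1.74 = 8.15 m.
Head loss: ΔE = (y₂ − y₁)³/(4y₁y₂) = (8.15 − 1.74)³/(4×1.74×8.15) = 264/56.7 = 4.65 m.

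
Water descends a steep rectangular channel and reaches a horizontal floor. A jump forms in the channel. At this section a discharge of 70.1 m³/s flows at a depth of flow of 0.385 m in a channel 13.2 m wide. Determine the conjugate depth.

q = Q/b = 70.1/13.2 = 5.31 m²/s; V₁ = q/y₁ = 13.8 m/s. Fr₁ = V₁/√(g·y₁) = 7.10.
Bélanger equation: y₂/y₁ = ½[√(1 + 8Fr₁²) − 1] = ½[√404.0 − 1] = 9.55.
y₂ = 9.55 × 0.385 = 3.68 m.

y₂ = 3.68 m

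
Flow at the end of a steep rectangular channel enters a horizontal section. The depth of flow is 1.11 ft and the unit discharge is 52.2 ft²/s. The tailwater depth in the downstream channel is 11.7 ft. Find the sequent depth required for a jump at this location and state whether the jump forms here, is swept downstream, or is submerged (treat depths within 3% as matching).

V₁ = q/y₁ = 52.2/1.11 = 47.0 ft/s. Fr₁ = V₁/√(g·y₁) = 47.0/√(32.2×1.11) = 7.87.
Sequent-depth ratio: y₂/y₁ = ½[√(1 + 8Fr₁²) − 1] = ½[√496.0 − 1] = 10.6.
y₂ = 10.6 × 1.11 = 11.8 ft.
Tailwater y_tw = 11.7 ft: y_tw ≈ y₂, so the jump forms here.

y₂ = 11.8 ft; the jump forms here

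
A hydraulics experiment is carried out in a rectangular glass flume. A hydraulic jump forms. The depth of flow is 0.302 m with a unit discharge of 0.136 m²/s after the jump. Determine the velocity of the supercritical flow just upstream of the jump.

V₂ = q/y₂ = 0.136/0.302 = 0.450 m/s; Fr₂ = V₂/√(g·y₂) = 0.262.
Applying the sequent-depth relation in reverse, y₁/y₂ = ½[√(1 + 8Fr₂²) − 1] = ½[√1.548 − 1] = 0.122.
y₁ = 0.122 × 0.302 = 0.0368 m.
V₁ = q/y₁ = 0.136/0.0368 = 3.69 m/s.

V₁ = 3.69 m/s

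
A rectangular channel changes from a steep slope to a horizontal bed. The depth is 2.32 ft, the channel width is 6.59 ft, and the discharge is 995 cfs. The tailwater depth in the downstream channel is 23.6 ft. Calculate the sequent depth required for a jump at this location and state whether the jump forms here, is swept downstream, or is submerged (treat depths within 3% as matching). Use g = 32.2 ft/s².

q = Q/b = 995/6.59 = 151 ft²/s; V₁ = q/y₁ = 65.1 ft/s. Fr₁ = V₁/√(g·y₁) = 7.53.
Conjugate-depth relation: y₂/y₁ = ½[√(1 + 8Fr₁²) − 1] = ½[√454.6 − 1] = 10.2.
y₂ = 10.2 × 2.32 = 23.6 ft.
Tailwater y_tw = 23.6 ft: y_tw ≈ y₂, so the jump forms here.

y₂ = 23.6 ft; the jump forms here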